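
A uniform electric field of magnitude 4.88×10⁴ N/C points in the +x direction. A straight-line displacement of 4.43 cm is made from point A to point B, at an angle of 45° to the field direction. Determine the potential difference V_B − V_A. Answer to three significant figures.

Only the component of displacement along E changes the potential: ΔV = −E·d·cosθ.
ΔV = −(4.88×10⁴ V/m)(0.0443 m)cos45° = -1530 V.

-1530 V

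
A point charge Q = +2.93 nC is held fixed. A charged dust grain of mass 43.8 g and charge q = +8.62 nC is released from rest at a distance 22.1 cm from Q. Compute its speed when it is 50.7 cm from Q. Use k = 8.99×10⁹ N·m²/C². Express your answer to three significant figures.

Only the electrostatic force acts, so mechanical energy is conserved: ½mv² = U₁ − U₂ = kQq(1/r₁ − 1/r₂).
U₁ − U₂ = (8.99×10⁹ N·m²/C²)(2.93×10⁻⁹ C)(8.62×10⁻⁹ C)(1/0.221 − 1/0.507) = 5.80×10⁻⁷ J.
v = √(2·5.80×10⁻⁷/0.0438) = 5.14×10⁻³ m/s.

5.14×10⁻³ m/s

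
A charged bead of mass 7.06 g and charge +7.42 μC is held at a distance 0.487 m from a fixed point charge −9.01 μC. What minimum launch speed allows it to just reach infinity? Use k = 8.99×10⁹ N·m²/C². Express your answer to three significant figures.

18.7 m/s

To just escape, total mechanical energy must reach zero at infinity: ½mv²_min + U = 0, so ½mv²_min = −U = |kQq|/r.
|U| = |kQq|/r = (8.99×10⁹ N·m²/C²)(9.01×10⁻⁶)(7.42×10⁻⁶)/(0.487) = 1.23 J.
v_min = √(2|U|/m) = √(2·1.23/7.06×10⁻³) = 18.7 m/s.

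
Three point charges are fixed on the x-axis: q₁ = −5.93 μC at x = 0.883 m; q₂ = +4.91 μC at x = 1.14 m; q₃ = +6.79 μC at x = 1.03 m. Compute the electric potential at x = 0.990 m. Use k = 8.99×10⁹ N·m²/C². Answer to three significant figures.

1.32×10⁶ V

Electric potential is a scalar, so the contributions from each charge add algebraically: V = Σ kqᵢ/rᵢ.
Distances from the field point to each charge: r₁ = 0.107 m, r₂ = 0.150 m, r₃ = 0.0400 m.
V = k[(-5.93×10⁻⁶)/(0.107) + (4.91×10⁻⁶)/(0.150) + (6.79×10⁻⁶)/(0.0400)] = 1.32×10⁶ V.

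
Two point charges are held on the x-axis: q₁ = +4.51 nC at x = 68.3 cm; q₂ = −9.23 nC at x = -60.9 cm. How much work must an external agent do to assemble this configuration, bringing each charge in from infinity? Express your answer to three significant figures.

The assembly work is the sum of pairwise potential energies, U = Σ_{i<j} kqᵢqⱼ/rᵢⱼ.
Pair separations: r₁₂ = 1.29 m.
U = (-2.90×10⁻⁷) = -2.90×10⁻⁷ J.

-2.90×10⁻⁷ J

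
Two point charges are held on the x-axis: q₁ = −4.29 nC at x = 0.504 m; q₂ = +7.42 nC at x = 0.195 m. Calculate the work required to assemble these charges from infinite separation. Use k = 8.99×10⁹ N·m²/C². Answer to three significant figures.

-9.26×10⁻⁷ J

The work to assemble the configuration equals its total potential energy, U = Σ kqᵢqⱼ/rᵢⱼ over all pairs.
Pair separations: r₁₂ = 0.309 m.
U = (-9.26×10⁻⁷) = -9.26×10⁻⁷ J.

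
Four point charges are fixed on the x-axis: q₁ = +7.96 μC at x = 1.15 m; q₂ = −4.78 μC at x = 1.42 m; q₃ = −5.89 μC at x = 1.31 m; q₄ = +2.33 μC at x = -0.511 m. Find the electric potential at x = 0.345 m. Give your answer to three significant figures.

Electric potential is a scalar, so the contributions from each charge add algebraically: V = Σ kqᵢ/rᵢ.
Distances from the field point to each charge: r₁ = 0.805 m, r₂ = 1.07 m, r₃ = 0.965 m, r₄ = 0.856 m.
V = k[(7.96×10⁻⁶)/(0.805) + (-4.78×10⁻⁶)/(1.07) + (-5.89×10⁻⁶)/(0.965) + (2.33×10⁻⁶)/(0.856)] = 1.85×10⁴ V.

1.85×10⁴ V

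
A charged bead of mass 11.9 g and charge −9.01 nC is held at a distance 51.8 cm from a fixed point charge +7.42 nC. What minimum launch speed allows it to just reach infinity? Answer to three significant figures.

To just escape, total mechanical energy must reach zero at infinity: ½mv²_min + U = 0, so ½mv²_min = −U = |kQq|/r.
|U| = |kQq|/r = (8.99×10⁹ N·m²/C²)(7.42×10⁻⁹)(9.01×10⁻⁹)/(0.518) = 1.16×10⁻⁶ J.
v_min = √(2|U|/m) = √(2·1.16×10⁻⁶/0.0119) = 0.0140 m/s.

0.0140 m/s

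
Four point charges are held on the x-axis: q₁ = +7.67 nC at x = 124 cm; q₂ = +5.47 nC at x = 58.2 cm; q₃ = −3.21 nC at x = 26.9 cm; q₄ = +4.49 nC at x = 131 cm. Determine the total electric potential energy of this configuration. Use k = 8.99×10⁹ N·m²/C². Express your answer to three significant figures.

4.44×10⁻⁶ J

The assembly work is the sum of pairwise potential energies, U = Σ_{i<j} kqᵢqⱼ/rᵢⱼ.
Pair separations: r₁₂ = 0.658 m, r₁₃ = 0.971 m, r₁₄ = 0.0700 m, r₂₃ = 0.313 m, r₂₄ = 0.728 m, r₃₄ = 1.04 m.
Summing all 6 pair terms gives U = 4.44×10⁻⁶ J.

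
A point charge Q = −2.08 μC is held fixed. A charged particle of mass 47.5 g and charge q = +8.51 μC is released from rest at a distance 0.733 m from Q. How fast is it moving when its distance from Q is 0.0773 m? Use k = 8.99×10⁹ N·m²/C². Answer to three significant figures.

8.81 m/s

Only the electrostatic force acts, so mechanical energy is conserved: ½mv² = U₁ − U₂ = kQq(1/r₁ − 1/r₂).
U₁ − U₂ = (8.99×10⁹ N·m²/C²)(-2.08×10⁻⁶ C)(8.51×10⁻⁶ C)(1/0.733 − 1/0.0773) = 1.84 J.
v = √(2·1.84/0.0475) = 8.81 m/s.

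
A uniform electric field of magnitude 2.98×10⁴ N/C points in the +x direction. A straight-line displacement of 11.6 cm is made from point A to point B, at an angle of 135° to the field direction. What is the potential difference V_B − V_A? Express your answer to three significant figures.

2440 V

Only the component of displacement along E changes the potential: ΔV = −E·d·cosθ.
ΔV = −(2.98×10⁴ V/m)(0.116 m)cos135° = 2440 V.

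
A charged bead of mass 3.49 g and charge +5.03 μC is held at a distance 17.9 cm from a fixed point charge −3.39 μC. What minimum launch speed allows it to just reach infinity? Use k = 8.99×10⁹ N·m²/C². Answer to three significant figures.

22.2 m/s

To just escape, total mechanical energy must reach zero at infinity: ½mv²_min + U = 0, so ½mv²_min = −U = |kQq|/r.
|U| = |kQq|/r = (8.99×10⁹ N·m²/C²)(3.39×10⁻⁶)(5.03×10⁻⁶)/(0.179) = 0.856 J.
v_min = √(2|U|/m) = √(2·0.856/3.49×10⁻³) = 22.2 m/s.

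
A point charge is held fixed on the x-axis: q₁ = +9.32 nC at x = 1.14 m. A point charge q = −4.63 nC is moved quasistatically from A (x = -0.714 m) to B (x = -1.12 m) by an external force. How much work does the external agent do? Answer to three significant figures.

For quasistatic motion the external work equals the change in potential energy: W_ext = qΔV = q(V_B − V_A).
At A: distance to the source charge is 1.85 m; V_A = kq₁/r = 45.2 V.
At B: distance to the source charge is 2.26 m; V_B = kq₁/r = 37.1 V.
ΔV = V_B − V_A = -8.12 V.
W_ext = qΔV = (-4.63×10⁻⁹ C)(-8.12 V) = 3.76×10⁻⁸ J.

3.76×10⁻⁸ J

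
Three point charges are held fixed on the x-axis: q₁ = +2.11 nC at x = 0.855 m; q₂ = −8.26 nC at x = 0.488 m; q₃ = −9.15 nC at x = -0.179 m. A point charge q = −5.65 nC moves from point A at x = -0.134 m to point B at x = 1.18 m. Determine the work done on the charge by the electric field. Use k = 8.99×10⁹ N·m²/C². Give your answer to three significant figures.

1.03×10⁻⁵ J

The work done by the electric force is W_field = −ΔU = −q(V_B − V_A) = q(V_A − V_B).
At A: distances to the source charges are 0.989 m, 0.622 m, 0.0450 m; V_A = Σ kqᵢ/rᵢ = -1930 V.
At B: distances to the source charges are 0.325 m, 0.692 m, 1.36 m; V_B = Σ kqᵢ/rᵢ = -109 V.
ΔV = V_B − V_A = 1820 V.
W_field = −qΔV = −(-5.65×10⁻⁹ C)(1820 V) = 1.03×10⁻⁵ J.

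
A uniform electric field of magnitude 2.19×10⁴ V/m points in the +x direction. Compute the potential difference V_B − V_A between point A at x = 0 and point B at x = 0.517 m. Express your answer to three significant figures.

In a uniform field, potential decreases in the direction of E: V_B − V_A = −E·Δx.
V_B − V_A = −(2.19×10⁴ V/m)(0.517 m) = -1.13×10⁴ V.

-1.13×10⁴ V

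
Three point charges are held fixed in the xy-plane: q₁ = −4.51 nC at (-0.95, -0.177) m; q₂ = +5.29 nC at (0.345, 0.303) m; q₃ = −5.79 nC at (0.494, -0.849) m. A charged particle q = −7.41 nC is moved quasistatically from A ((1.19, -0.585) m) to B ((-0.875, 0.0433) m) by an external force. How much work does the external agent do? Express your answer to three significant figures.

For quasistatic motion the external work equals the change in potential energy: W_ext = qΔV = q(V_B − V_A).
At A: distances to the source charges are 2.18 m, 1.23 m, 0.744 m; V_A = Σ kqᵢ/rᵢ = -49.7 V.
At B: distances to the source charges are 0.233 m, 1.25 m, 1.63 m; V_B = Σ kqᵢ/rᵢ = -168 V.
ΔV = V_B − V_A = -118 V.
W_ext = qΔV = (-7.41×10⁻⁹ C)(-118 V) = 8.76×10⁻⁷ J.

8.76×10⁻⁷ J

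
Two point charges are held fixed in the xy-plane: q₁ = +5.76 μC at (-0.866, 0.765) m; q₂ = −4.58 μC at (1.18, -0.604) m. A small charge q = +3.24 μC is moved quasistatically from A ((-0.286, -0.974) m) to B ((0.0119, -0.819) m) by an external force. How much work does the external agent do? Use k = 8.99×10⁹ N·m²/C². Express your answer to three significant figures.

For quasistatic motion the external work equals the change in potential energy: W_ext = qΔV = q(V_B − V_A).
At A: distances to the source charges are 1.83 m, 1.51 m; V_A = Σ kqᵢ/rᵢ = 1020 V.
At B: distances to the source charges are 1.81 m, 1.19 m; V_B = Σ kqᵢ/rᵢ = -6070 V.
ΔV = V_B − V_A = -7090 V.
W_ext = qΔV = (3.24×10⁻⁶ C)(-7090 V) = -0.0230 J.

-0.0230 J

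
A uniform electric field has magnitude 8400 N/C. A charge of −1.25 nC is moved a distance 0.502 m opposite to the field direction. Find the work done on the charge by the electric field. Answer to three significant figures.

The potential change for a displacement 0.502 m opposite to the field direction is ΔV = +Ed = 4220 V.
W_field = −qΔV = 5.27×10⁻⁶ J.

5.27×10⁻⁶ J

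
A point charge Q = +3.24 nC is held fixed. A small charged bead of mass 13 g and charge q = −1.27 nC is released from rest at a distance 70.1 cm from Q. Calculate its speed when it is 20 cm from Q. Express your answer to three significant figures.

4.51×10⁻³ m/s

Only the electrostatic force acts, so mechanical energy is conserved: ½mv² = U₁ − U₂ = kQq(1/r₁ − 1/r₂).
U₁ − U₂ = (8.99×10⁹ N·m²/C²)(3.24×10⁻⁹ C)(-1.27×10⁻⁹ C)(1/0.701 − 1/0.200) = 1.32×10⁻⁷ J.
v = √(2·1.32×10⁻⁷/0.0130) = 4.51×10⁻³ m/s.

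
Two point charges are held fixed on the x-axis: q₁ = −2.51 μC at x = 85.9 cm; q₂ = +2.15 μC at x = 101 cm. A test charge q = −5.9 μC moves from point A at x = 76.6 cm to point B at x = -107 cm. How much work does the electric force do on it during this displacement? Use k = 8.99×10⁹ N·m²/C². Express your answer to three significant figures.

The work done by the electric force is W_field = −ΔU = −q(V_B − V_A) = q(V_A − V_B).
At A: distances to the source charges are 0.0930 m, 0.244 m; V_A = Σ kqᵢ/rᵢ = -1.63×10⁵ V.
At B: distances to the source charges are 1.93 m, 2.08 m; V_B = Σ kqᵢ/rᵢ = -2410 V.
ΔV = V_B − V_A = 1.61×10⁵ V.
W_field = −qΔV = −(-5.90×10⁻⁶ C)(1.61×10⁵ V) = 0.950 J.

0.950 J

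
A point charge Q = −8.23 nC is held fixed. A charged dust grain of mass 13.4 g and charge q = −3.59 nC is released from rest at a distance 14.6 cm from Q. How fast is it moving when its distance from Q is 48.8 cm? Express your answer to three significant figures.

0.0138 m/s

Only the electrostatic force acts, so mechanical energy is conserved: ½mv² = U₁ − U₂ = kQq(1/r₁ − 1/r₂).
U₁ − U₂ = (8.99×10⁹ N·m²/C²)(-8.23×10⁻⁹ C)(-3.59×10⁻⁹ C)(1/0.146 − 1/0.488) = 1.27×10⁻⁶ J.
v = √(2·1.27×10⁻⁶/0.0134) = 0.0138 m/s.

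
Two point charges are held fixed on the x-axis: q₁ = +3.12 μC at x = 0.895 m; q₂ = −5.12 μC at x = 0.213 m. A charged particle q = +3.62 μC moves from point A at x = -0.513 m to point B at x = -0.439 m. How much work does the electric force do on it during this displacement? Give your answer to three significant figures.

0.0220 J

The work done by the electric force is W_field = −ΔU = −q(V_B − V_A) = q(V_A − V_B).
At A: distances to the source charges are 1.41 m, 0.726 m; V_A = Σ kqᵢ/rᵢ = -4.35×10⁴ V.
At B: distances to the source charges are 1.33 m, 0.652 m; V_B = Σ kqᵢ/rᵢ = -4.96×10⁴ V.
ΔV = V_B − V_A = -6090 V.
W_field = −qΔV = −(3.62×10⁻⁶ C)(-6090 V) = 0.0220 J.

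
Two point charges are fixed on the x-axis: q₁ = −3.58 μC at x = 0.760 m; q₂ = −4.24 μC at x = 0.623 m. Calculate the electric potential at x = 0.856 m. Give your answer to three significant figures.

-4.99×10⁵ V

Electric potential is a scalar, so the contributions from each charge add algebraically: V = Σ kqᵢ/rᵢ.
Distances from the field point to each charge: r₁ = 0.0960 m, r₂ = 0.233 m.
V = k[(-3.58×10⁻⁶)/(0.0960) + (-4.24×10⁻⁶)/(0.233)] = -4.99×10⁵ V.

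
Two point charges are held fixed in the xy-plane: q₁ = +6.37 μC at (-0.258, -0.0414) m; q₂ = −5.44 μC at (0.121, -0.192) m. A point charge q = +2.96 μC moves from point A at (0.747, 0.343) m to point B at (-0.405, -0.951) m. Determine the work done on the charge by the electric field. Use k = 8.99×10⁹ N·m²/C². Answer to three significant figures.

-0.0455 J

The work done by the electric force is W_field = −ΔU = −q(V_B − V_A) = q(V_A − V_B).
At A: distances to the source charges are 1.08 m, 0.823 m; V_A = Σ kqᵢ/rᵢ = -6170 V.
At B: distances to the source charges are 0.921 m, 0.923 m; V_B = Σ kqᵢ/rᵢ = 9190 V.
ΔV = V_B − V_A = 1.54×10⁴ V.
W_field = −qΔV = −(2.96×10⁻⁶ C)(1.54×10⁴ V) = -0.0455 J.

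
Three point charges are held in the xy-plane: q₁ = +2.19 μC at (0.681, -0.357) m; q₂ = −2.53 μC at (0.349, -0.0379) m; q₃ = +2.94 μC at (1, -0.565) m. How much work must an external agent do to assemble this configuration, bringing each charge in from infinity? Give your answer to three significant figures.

-0.0360 J

The assembly work is the sum of pairwise potential energies, U = Σ_{i<j} kqᵢqⱼ/rᵢⱼ.
Pair separations: r₁₂ = 0.460 m, r₁₃ = 0.381 m, r₂₃ = 0.838 m.
U = (-0.108) + (0.152) + (-0.0798) = -0.0360 J.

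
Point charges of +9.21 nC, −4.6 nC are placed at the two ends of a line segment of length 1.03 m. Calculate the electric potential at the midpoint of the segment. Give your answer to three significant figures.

The total potential is the scalar sum of each charge's contribution, V = Σ kqᵢ/rᵢ.
Each charge is 0.515 m from the midpoint.
V = k[(9.21×10⁻⁹)/(0.515) + (-4.60×10⁻⁹)/(0.515)] = 80.5 V.

80.5 V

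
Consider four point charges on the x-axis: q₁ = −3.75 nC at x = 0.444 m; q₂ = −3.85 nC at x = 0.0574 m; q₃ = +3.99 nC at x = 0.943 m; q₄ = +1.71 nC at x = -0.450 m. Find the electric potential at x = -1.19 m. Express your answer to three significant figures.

-10.8 V

The total potential is the scalar sum of each charge's contribution, V = Σ kqᵢ/rᵢ.
Distances from the field point to each charge: r₁ = 1.63 m, r₂ = 1.25 m, r₃ = 2.13 m, r₄ = 0.740 m.
V = k[(-3.75×10⁻⁹)/(1.63) + (-3.85×10⁻⁹)/(1.25) + (3.99×10⁻⁹)/(2.13) + (1.71×10⁻⁹)/(0.740)] = -10.8 V.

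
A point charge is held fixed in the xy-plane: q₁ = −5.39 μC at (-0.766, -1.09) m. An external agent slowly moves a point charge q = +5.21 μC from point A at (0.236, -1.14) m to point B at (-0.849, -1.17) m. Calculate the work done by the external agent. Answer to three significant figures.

-1.94 J

For quasistatic motion the external work equals the change in potential energy: W_ext = qΔV = q(V_B − V_A).
At A: distance to the source charge is 1.00 m; V_A = kq₁/r = -4.83×10⁴ V.
At B: distance to the source charge is 0.115 m; V_B = kq₁/r = -4.20×10⁵ V.
ΔV = V_B − V_A = -3.72×10⁵ V.
W_ext = qΔV = (5.21×10⁻⁶ C)(-3.72×10⁵ V) = -1.94 J.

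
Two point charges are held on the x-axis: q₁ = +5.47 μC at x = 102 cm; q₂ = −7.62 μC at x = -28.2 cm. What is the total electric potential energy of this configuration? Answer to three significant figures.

The assembly work is the sum of pairwise potential energies, U = Σ_{i<j} kqᵢqⱼ/rᵢⱼ.
Pair separations: r₁₂ = 1.30 m.
U = (-0.288) = -0.288 J.

-0.288 J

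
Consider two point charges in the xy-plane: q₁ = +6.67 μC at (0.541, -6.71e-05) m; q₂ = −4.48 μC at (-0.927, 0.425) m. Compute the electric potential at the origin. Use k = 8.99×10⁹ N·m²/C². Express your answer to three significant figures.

Electric potential is a scalar, so the contributions from each charge add algebraically: V = Σ kqᵢ/rᵢ.
Distances from the field point to each charge: r₁ = 0.541 m, r₂ = 1.02 m.
V = k[(6.67×10⁻⁶)/(0.541) + (-4.48×10⁻⁶)/(1.02)] = 7.13×10⁴ V.

7.13×10⁴ V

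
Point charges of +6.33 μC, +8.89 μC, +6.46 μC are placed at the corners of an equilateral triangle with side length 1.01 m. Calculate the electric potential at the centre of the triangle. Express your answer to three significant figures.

3.34×10⁵ V

The total potential is the scalar sum of each charge's contribution, V = Σ kqᵢ/rᵢ.
The distance from each vertex to the centroid is a/√3 = 0.583 m.
V = k[(6.33×10⁻⁶)/(0.583) + (8.89×10⁻⁶)/(0.583) + (6.46×10⁻⁶)/(0.583)] = 3.34×10⁵ V.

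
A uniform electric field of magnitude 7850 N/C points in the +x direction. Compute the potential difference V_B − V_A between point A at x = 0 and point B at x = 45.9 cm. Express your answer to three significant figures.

-3600 V

In a uniform field, potential decreases in the direction of E: V_B − V_A = −E·Δx.
V_B − V_A = −(7850 V/m)(0.459 m) = -3600 V.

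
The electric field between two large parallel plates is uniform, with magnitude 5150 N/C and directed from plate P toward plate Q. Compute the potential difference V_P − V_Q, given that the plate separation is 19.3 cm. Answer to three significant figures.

994 V

In a uniform field, potential decreases in the direction of E: ΔV = −E·d for a displacement d parallel to E.
Going from Q to P is a displacement of 19.3 cm opposite to the field, so V_P − V_Q = +Ed = 994 V.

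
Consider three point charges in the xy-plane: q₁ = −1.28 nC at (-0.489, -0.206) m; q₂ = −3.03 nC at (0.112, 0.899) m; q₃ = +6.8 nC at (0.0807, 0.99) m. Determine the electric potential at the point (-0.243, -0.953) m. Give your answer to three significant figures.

The total potential is the scalar sum of each charge's contribution, V = Σ kqᵢ/rᵢ.
Distances from the field point to each charge: r₁ = 0.786 m, r₂ = 1.89 m, r₃ = 1.97 m.
V = k[(-1.28×10⁻⁹)/(0.786) + (-3.03×10⁻⁹)/(1.89) + (6.80×10⁻⁹)/(1.97)] = 1.96 V.

1.96 V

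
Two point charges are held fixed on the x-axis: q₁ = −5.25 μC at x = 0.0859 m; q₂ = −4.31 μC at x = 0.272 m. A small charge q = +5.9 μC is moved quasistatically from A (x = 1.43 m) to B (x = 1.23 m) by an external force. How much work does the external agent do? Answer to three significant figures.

For quasistatic motion the external work equals the change in potential energy: W_ext = qΔV = q(V_B − V_A).
At A: distances to the source charges are 1.34 m, 1.16 m; V_A = Σ kqᵢ/rᵢ = -6.86×10⁴ V.
At B: distances to the source charges are 1.14 m, 0.958 m; V_B = Σ kqᵢ/rᵢ = -8.17×10⁴ V.
ΔV = V_B − V_A = -1.31×10⁴ V.
W_ext = qΔV = (5.90×10⁻⁶ C)(-1.31×10⁴ V) = -0.0774 J.

-0.0774 J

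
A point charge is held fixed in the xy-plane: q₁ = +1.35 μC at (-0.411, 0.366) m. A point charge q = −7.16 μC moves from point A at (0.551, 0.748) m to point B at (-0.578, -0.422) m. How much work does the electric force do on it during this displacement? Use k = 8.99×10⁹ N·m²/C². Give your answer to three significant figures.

0.0239 J

The work done by the electric force is W_field = −ΔU = −q(V_B − V_A) = q(V_A − V_B).
At A: distance to the source charge is 1.04 m; V_A = kq₁/r = 1.17×10⁴ V.
At B: distance to the source charge is 0.806 m; V_B = kq₁/r = 1.51×10⁴ V.
ΔV = V_B − V_A = 3340 V.
W_field = −qΔV = −(-7.16×10⁻⁶ C)(3340 V) = 0.0239 J.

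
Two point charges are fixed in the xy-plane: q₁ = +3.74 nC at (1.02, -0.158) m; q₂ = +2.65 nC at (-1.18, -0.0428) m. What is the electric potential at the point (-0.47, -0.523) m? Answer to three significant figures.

49.7 V

The total potential is the scalar sum of each charge's contribution, V = Σ kqᵢ/rᵢ.
Distances from the field point to each charge: r₁ = 1.53 m, r₂ = 0.857 m.
V = k[(3.74×10⁻⁹)/(1.53) + (2.65×10⁻⁹)/(0.857)] = 49.7 V.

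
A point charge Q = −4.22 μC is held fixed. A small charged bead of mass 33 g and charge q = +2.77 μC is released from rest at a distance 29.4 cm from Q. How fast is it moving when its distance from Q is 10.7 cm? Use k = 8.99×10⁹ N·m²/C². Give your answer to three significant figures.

Only the electrostatic force acts, so mechanical energy is conserved: ½mv² = U₁ − U₂ = kQq(1/r₁ − 1/r₂).
U₁ − U₂ = (8.99×10⁹ N·m²/C²)(-4.22×10⁻⁶ C)(2.77×10⁻⁶ C)(1/0.294 − 1/0.107) = 0.625 J.
v = √(2·0.625/0.0330) = 6.15 m/s.

6.15 m/s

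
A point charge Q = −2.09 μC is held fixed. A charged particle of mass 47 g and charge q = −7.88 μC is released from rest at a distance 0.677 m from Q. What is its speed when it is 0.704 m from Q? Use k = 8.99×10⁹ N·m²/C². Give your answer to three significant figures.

0.597 m/s

Only the electrostatic force acts, so mechanical energy is conserved: ½mv² = U₁ − U₂ = kQq(1/r₁ − 1/r₂).
U₁ − U₂ = (8.99×10⁹ N·m²/C²)(-2.09×10⁻⁶ C)(-7.88×10⁻⁶ C)(1/0.677 − 1/0.704) = 8.39×10⁻³ J.
v = √(2·8.39×10⁻³/0.0470) = 0.597 m/s.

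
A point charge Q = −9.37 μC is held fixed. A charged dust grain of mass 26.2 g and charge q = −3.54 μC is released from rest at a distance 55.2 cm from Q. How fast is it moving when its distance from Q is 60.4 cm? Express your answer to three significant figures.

1.88 m/s

Only the electrostatic force acts, so mechanical energy is conserved: ½mv² = U₁ − U₂ = kQq(1/r₁ − 1/r₂).
U₁ − U₂ = (8.99×10⁹ N·m²/C²)(-9.37×10⁻⁶ C)(-3.54×10⁻⁶ C)(1/0.552 − 1/0.604) = 0.0465 J.
v = √(2·0.0465/0.0262) = 1.88 m/s.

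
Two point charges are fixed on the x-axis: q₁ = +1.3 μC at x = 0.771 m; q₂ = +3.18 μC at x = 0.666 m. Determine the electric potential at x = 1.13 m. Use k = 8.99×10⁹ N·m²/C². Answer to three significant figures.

9.42×10⁴ V

Electric potential is a scalar, so the contributions from each charge add algebraically: V = Σ kqᵢ/rᵢ.
Distances from the field point to each charge: r₁ = 0.359 m, r₂ = 0.464 m.
V = k[(1.30×10⁻⁶)/(0.359) + (3.18×10⁻⁶)/(0.464)] = 9.42×10⁴ V.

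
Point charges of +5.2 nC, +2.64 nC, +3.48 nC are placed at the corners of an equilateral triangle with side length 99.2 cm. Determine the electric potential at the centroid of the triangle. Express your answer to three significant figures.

178 V

The total potential is the scalar sum of each charge's contribution, V = Σ kqᵢ/rᵢ.
The distance from each vertex to the centroid is a/√3 = 0.573 m.
V = k[(5.20×10⁻⁹)/(0.573) + (2.64×10⁻⁹)/(0.573) + (3.48×10⁻⁹)/(0.573)] = 178 V.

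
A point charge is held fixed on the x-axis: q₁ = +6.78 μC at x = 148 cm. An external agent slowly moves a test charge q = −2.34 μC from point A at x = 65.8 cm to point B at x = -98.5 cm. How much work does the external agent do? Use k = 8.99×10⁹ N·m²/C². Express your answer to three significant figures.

0.116 J

For quasistatic motion the external work equals the change in potential energy: W_ext = qΔV = q(V_B − V_A).
At A: distance to the source charge is 0.822 m; V_A = kq₁/r = 7.42×10⁴ V.
At B: distance to the source charge is 2.46 m; V_B = kq₁/r = 2.47×10⁴ V.
ΔV = V_B − V_A = -4.94×10⁴ V.
W_ext = qΔV = (-2.34×10⁻⁶ C)(-4.94×10⁴ V) = 0.116 J.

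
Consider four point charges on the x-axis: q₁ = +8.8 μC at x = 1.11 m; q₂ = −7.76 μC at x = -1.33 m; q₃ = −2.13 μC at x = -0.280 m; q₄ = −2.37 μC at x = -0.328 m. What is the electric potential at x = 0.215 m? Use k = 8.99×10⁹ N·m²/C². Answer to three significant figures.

-3.47×10⁴ V

Electric potential is a scalar, so the contributions from each charge add algebraically: V = Σ kqᵢ/rᵢ.
Distances from the field point to each charge: r₁ = 0.895 m, r₂ = 1.55 m, r₃ = 0.495 m, r₄ = 0.543 m.
V = k[(8.80×10⁻⁶)/(0.895) + (-7.76×10⁻⁶)/(1.55) + (-2.13×10⁻⁶)/(0.495) + (-2.37×10⁻⁶)/(0.543)] = -3.47×10⁴ V.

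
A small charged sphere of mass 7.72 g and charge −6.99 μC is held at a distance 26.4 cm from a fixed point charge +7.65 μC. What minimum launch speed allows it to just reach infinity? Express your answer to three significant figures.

21.7 m/s

To just escape, total mechanical energy must reach zero at infinity: ½mv²_min + U = 0, so ½mv²_min = −U = |kQq|/r.
|U| = |kQq|/r = (8.99×10⁹ N·m²/C²)(7.65×10⁻⁶)(6.99×10⁻⁶)/(0.264) = 1.82 J.
v_min = √(2|U|/m) = √(2·1.82/7.72×10⁻³) = 21.7 m/s.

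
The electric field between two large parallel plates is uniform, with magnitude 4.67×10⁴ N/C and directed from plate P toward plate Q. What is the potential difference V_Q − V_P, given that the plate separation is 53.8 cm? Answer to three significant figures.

-2.51×10⁴ V

In a uniform field, potential decreases in the direction of E: ΔV = −E·d for a displacement d parallel to E.
Going from P to Q is a displacement of 53.8 cm along the field, so V_Q − V_P = −Ed = -2.51×10⁴ V.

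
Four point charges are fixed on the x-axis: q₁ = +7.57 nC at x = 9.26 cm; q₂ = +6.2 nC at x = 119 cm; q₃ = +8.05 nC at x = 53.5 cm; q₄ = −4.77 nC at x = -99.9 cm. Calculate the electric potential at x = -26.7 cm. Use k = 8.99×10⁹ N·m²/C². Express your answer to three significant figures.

The total potential is the scalar sum of each charge's contribution, V = Σ kqᵢ/rᵢ.
Distances from the field point to each charge: r₁ = 0.360 m, r₂ = 1.46 m, r₃ = 0.802 m, r₄ = 0.732 m.
V = k[(7.57×10⁻⁹)/(0.360) + (6.20×10⁻⁹)/(1.46) + (8.05×10⁻⁹)/(0.802) + (-4.77×10⁻⁹)/(0.732)] = 259 V.

259 V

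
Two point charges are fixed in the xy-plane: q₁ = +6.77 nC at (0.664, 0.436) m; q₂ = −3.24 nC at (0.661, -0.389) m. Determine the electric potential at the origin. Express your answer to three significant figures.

38.6 V

The total potential is the scalar sum of each charge's contribution, V = Σ kqᵢ/rᵢ.
Distances from the field point to each charge: r₁ = 0.794 m, r₂ = 0.767 m.
V = k[(6.77×10⁻⁹)/(0.794) + (-3.24×10⁻⁹)/(0.767)] = 38.6 V.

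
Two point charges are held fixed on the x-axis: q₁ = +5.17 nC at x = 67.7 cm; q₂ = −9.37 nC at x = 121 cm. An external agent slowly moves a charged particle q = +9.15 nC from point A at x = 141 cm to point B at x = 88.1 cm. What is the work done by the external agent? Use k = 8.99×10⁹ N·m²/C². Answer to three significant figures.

For quasistatic motion the external work equals the change in potential energy: W_ext = qΔV = q(V_B − V_A).
At A: distances to the source charges are 0.733 m, 0.200 m; V_A = Σ kqᵢ/rᵢ = -358 V.
At B: distances to the source charges are 0.204 m, 0.329 m; V_B = Σ kqᵢ/rᵢ = -28.2 V.
ΔV = V_B − V_A = 330 V.
W_ext = qΔV = (9.15×10⁻⁹ C)(330 V) = 3.02×10⁻⁶ J.

3.02×10⁻⁶ J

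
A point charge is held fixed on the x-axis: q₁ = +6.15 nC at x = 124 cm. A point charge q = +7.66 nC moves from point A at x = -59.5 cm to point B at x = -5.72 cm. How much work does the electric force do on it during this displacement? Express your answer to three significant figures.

The work done by the electric force is W_field = −ΔU = −q(V_B − V_A) = q(V_A − V_B).
At A: distance to the source charge is 1.83 m; V_A = kq₁/r = 30.1 V.
At B: distance to the source charge is 1.30 m; V_B = kq₁/r = 42.6 V.
ΔV = V_B − V_A = 12.5 V.
W_field = −qΔV = −(7.66×10⁻⁹ C)(12.5 V) = -9.57×10⁻⁸ J.

-9.57×10⁻⁸ J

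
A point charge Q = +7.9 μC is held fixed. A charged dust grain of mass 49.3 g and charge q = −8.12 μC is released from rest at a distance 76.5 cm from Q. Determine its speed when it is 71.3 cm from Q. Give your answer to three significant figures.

1.49 m/s

Only the electrostatic force acts, so mechanical energy is conserved: ½mv² = U₁ − U₂ = kQq(1/r₁ − 1/r₂).
U₁ − U₂ = (8.99×10⁹ N·m²/C²)(7.90×10⁻⁶ C)(-8.12×10⁻⁶ C)(1/0.765 − 1/0.713) = 0.0550 J.
v = √(2·0.0550/0.0493) = 1.49 m/s.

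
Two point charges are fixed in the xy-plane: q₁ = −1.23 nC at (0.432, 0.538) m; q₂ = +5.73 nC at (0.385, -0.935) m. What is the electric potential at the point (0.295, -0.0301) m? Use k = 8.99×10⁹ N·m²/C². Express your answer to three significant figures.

The total potential is the scalar sum of each charge's contribution, V = Σ kqᵢ/rᵢ.
Distances from the field point to each charge: r₁ = 0.584 m, r₂ = 0.909 m.
V = k[(-1.23×10⁻⁹)/(0.584) + (5.73×10⁻⁹)/(0.909)] = 37.7 V.

37.7 V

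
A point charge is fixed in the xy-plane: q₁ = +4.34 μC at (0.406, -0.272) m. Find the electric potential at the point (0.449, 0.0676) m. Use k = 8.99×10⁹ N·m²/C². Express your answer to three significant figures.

1.14×10⁵ V

The total potential is the scalar sum of each charge's contribution, V = Σ kqᵢ/rᵢ.
Distances from the field point to each charge: r₁ = 0.342 m.
V = k[(4.34×10⁻⁶)/(0.342)] = 1.14×10⁵ V.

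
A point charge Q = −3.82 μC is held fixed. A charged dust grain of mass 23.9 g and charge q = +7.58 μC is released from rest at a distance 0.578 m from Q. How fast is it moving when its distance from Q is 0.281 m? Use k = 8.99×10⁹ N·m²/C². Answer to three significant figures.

Only the electrostatic force acts, so mechanical energy is conserved: ½mv² = U₁ − U₂ = kQq(1/r₁ − 1/r₂).
U₁ − U₂ = (8.99×10⁹ N·m²/C²)(-3.82×10⁻⁶ C)(7.58×10⁻⁶ C)(1/0.578 − 1/0.281) = 0.476 J.
v = √(2·0.476/0.0239) = 6.31 m/s.

6.31 m/s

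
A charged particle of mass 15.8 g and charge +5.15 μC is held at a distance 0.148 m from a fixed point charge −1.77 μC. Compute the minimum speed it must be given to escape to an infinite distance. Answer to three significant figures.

To just escape, total mechanical energy must reach zero at infinity: ½mv²_min + U = 0, so ½mv²_min = −U = |kQq|/r.
|U| = |kQq|/r = (8.99×10⁹ N·m²/C²)(1.77×10⁻⁶)(5.15×10⁻⁶)/(0.148) = 0.554 J.
v_min = √(2|U|/m) = √(2·0.554/0.0158) = 8.37 m/s.

8.37 m/s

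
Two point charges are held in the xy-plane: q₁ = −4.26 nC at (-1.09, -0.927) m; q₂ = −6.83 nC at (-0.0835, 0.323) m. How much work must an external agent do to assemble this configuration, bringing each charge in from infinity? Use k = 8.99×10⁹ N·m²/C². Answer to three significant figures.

The assembly work is the sum of pairwise potential energies, U = Σ_{i<j} kqᵢqⱼ/rᵢⱼ.
Pair separations: r₁₂ = 1.60 m.
U = (1.63×10⁻⁷) = 1.63×10⁻⁷ J.

1.63×10⁻⁷ J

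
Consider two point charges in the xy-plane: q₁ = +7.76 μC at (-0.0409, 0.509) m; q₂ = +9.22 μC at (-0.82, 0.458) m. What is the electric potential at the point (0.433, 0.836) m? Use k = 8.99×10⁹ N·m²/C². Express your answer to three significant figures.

1.84×10⁵ V

Electric potential is a scalar, so the contributions from each charge add algebraically: V = Σ kqᵢ/rᵢ.
Distances from the field point to each charge: r₁ = 0.576 m, r₂ = 1.31 m.
V = k[(7.76×10⁻⁶)/(0.576) + (9.22×10⁻⁶)/(1.31)] = 1.84×10⁵ V.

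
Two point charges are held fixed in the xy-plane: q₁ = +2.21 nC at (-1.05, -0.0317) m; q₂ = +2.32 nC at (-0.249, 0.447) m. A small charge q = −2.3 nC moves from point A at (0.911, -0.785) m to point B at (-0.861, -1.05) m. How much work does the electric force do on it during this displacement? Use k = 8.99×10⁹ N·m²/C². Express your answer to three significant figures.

The work done by the electric force is W_field = −ΔU = −q(V_B − V_A) = q(V_A − V_B).
At A: distances to the source charges are 2.10 m, 1.69 m; V_A = Σ kqᵢ/rᵢ = 21.8 V.
At B: distances to the source charges are 1.04 m, 1.62 m; V_B = Σ kqᵢ/rᵢ = 32.1 V.
ΔV = V_B − V_A = 10.3 V.
W_field = −qΔV = −(-2.30×10⁻⁹ C)(10.3 V) = 2.37×10⁻⁸ J.

2.37×10⁻⁸ J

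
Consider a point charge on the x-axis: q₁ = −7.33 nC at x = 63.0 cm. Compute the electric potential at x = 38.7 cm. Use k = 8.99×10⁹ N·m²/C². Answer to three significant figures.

-271 V

Electric potential is a scalar, so the contributions from each charge add algebraically: V = Σ kqᵢ/rᵢ.
V = k[(-7.33×10⁻⁹)/(0.243)] = -271 V.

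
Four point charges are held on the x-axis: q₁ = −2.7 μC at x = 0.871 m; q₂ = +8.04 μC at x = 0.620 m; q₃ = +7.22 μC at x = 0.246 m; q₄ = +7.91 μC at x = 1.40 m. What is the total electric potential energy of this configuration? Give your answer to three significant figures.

The work to assemble the configuration equals its total potential energy, U = Σ kqᵢqⱼ/rᵢⱼ over all pairs.
Pair separations: r₁₂ = 0.251 m, r₁₃ = 0.625 m, r₁₄ = 0.529 m, r₂₃ = 0.374 m, r₂₄ = 0.780 m, r₃₄ = 1.15 m.
Summing all 6 pair terms gives U = 1.15 J.

1.15 J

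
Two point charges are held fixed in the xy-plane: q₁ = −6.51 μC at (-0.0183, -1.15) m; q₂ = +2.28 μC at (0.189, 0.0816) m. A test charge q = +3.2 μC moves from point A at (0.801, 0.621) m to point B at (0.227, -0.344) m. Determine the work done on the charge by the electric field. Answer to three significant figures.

0.0532 J

The work done by the electric force is W_field = −ΔU = −q(V_B − V_A) = q(V_A − V_B).
At A: distances to the source charges are 1.95 m, 0.816 m; V_A = Σ kqᵢ/rᵢ = -4870 V.
At B: distances to the source charges are 0.843 m, 0.427 m; V_B = Σ kqᵢ/rᵢ = -2.15×10⁴ V.
ΔV = V_B − V_A = -1.66×10⁴ V.
W_field = −qΔV = −(3.20×10⁻⁶ C)(-1.66×10⁴ V) = 0.0532 J.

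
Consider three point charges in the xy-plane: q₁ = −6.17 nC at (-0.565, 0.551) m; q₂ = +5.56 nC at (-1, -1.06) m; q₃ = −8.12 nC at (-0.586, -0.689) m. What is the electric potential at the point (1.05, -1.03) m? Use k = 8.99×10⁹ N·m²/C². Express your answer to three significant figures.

-43.8 V

Electric potential is a scalar, so the contributions from each charge add algebraically: V = Σ kqᵢ/rᵢ.
Distances from the field point to each charge: r₁ = 2.26 m, r₂ = 2.05 m, r₃ = 1.67 m.
V = k[(-6.17×10⁻⁹)/(2.26) + (5.56×10⁻⁹)/(2.05) + (-8.12×10⁻⁹)/(1.67)] = -43.8 V.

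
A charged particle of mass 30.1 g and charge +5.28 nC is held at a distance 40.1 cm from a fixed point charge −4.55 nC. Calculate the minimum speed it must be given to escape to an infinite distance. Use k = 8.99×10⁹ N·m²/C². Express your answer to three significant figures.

5.98×10⁻³ m/s

To just escape, total mechanical energy must reach zero at infinity: ½mv²_min + U = 0, so ½mv²_min = −U = |kQq|/r.
|U| = |kQq|/r = (8.99×10⁹ N·m²/C²)(4.55×10⁻⁹)(5.28×10⁻⁹)/(0.401) = 5.39×10⁻⁷ J.
v_min = √(2|U|/m) = √(2·5.39×10⁻⁷/0.0301) = 5.98×10⁻³ m/s.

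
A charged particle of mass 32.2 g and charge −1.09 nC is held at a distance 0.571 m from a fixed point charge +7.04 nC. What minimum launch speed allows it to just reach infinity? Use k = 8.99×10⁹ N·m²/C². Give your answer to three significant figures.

To just escape, total mechanical energy must reach zero at infinity: ½mv²_min + U = 0, so ½mv²_min = −U = |kQq|/r.
|U| = |kQq|/r = (8.99×10⁹ N·m²/C²)(7.04×10⁻⁹)(1.09×10⁻⁹)/(0.571) = 1.21×10⁻⁷ J.
v_min = √(2|U|/m) = √(2·1.21×10⁻⁷/0.0322) = 2.74×10⁻³ m/s.

2.74×10⁻³ m/s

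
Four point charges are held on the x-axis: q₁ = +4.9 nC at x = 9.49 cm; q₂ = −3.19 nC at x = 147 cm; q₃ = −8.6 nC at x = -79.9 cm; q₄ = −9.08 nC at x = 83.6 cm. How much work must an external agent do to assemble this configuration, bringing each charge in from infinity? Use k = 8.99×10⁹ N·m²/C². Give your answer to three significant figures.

-1.17×10⁻⁷ J

The work to assemble the configuration equals its total potential energy, U = Σ kqᵢqⱼ/rᵢⱼ over all pairs.
Pair separations: r₁₂ = 1.38 m, r₁₃ = 0.894 m, r₁₄ = 0.741 m, r₂₃ = 2.27 m, r₂₄ = 0.634 m, r₃₄ = 1.64 m.
Summing all 6 pair terms gives U = -1.17×10⁻⁷ J.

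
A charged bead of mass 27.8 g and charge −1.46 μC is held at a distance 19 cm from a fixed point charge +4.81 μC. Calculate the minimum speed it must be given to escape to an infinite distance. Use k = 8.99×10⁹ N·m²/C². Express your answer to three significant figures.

4.89 m/s

To just escape, total mechanical energy must reach zero at infinity: ½mv²_min + U = 0, so ½mv²_min = −U = |kQq|/r.
|U| = |kQq|/r = (8.99×10⁹ N·m²/C²)(4.81×10⁻⁶)(1.46×10⁻⁶)/(0.190) = 0.332 J.
v_min = √(2|U|/m) = √(2·0.332/0.0278) = 4.89 m/s.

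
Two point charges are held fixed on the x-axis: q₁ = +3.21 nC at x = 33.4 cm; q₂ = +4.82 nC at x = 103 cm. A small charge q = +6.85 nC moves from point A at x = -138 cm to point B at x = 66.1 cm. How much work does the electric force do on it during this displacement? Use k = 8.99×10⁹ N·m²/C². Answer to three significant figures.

The work done by the electric force is W_field = −ΔU = −q(V_B − V_A) = q(V_A − V_B).
At A: distances to the source charges are 1.71 m, 2.41 m; V_A = Σ kqᵢ/rᵢ = 34.8 V.
At B: distances to the source charges are 0.327 m, 0.369 m; V_B = Σ kqᵢ/rᵢ = 206 V.
ΔV = V_B − V_A = 171 V.
W_field = −qΔV = −(6.85×10⁻⁹ C)(171 V) = -1.17×10⁻⁶ J.

-1.17×10⁻⁶ J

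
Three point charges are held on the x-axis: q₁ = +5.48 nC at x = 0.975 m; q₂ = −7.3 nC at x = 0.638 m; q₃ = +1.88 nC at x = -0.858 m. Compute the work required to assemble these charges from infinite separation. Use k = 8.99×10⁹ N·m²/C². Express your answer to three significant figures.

-1.10×10⁻⁶ J

The assembly work is the sum of pairwise potential energies, U = Σ_{i<j} kqᵢqⱼ/rᵢⱼ.
Pair separations: r₁₂ = 0.337 m, r₁₃ = 1.83 m, r₂₃ = 1.50 m.
U = (-1.07×10⁻⁶) + (5.05×10⁻⁸) + (-8.25×10⁻⁸) = -1.10×10⁻⁶ J.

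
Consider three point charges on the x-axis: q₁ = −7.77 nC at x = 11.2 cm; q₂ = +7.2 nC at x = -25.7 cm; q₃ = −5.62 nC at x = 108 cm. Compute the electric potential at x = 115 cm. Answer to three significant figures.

-743 V

The total potential is the scalar sum of each charge's contribution, V = Σ kqᵢ/rᵢ.
Distances from the field point to each charge: r₁ = 1.04 m, r₂ = 1.41 m, r₃ = 0.0700 m.
V = k[(-7.77×10⁻⁹)/(1.04) + (7.20×10⁻⁹)/(1.41) + (-5.62×10⁻⁹)/(0.0700)] = -743 V.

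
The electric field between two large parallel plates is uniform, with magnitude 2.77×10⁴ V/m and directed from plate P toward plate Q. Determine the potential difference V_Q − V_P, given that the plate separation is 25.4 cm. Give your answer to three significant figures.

In a uniform field, potential decreases in the direction of E: ΔV = −E·d for a displacement d parallel to E.
Going from P to Q is a displacement of 25.4 cm along the field, so V_Q − V_P = −Ed = -7040 V.

-7040 V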